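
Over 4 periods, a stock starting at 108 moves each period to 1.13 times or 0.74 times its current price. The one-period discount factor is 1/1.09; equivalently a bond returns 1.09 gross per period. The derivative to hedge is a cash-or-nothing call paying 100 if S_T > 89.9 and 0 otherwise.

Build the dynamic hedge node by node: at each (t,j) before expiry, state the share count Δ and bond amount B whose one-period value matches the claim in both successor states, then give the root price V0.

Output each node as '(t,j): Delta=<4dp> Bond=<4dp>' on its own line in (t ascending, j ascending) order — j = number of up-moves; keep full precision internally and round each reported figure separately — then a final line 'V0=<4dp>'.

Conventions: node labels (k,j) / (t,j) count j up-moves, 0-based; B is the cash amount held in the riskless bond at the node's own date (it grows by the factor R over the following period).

Under the risk-neutral measure, an up-move has probability p* = (R−d)/(u−d) = 0.8974 and values discount at R = 1.09.
Expiry values: V(4,0)=0.0000, V(4,1)=0.0000, V(4,2)=0.0000, V(4,3)=100.0000, V(4,4)=100.0000
  t=3,j=0: stock 43.7642 → up 49.4535 (V=0.0000), down 32.3855 (V=0.0000). Price 0.0000; hedge Δ=0.0000, bond B=0.0000.
  t=3,j=1: stock 66.8291 → up 75.5169 (V=0.0000), down 49.4535 (V=0.0000). Price 0.0000; hedge Δ=0.0000, bond B=0.0000.
  t=3,j=2: stock 102.0498 → up 115.3163 (V=100.0000), down 75.5169 (V=0.0000). Price 82.3336; hedge Δ=2.5126, bond B=-174.0767.
  t=3,j=3: stock 155.8329 → up 176.0911 (V=100.0000), down 115.3163 (V=100.0000). Price 91.7431; hedge Δ=0.0000, bond B=91.7431.
  t=2,j=0: stock 59.1408 → up 66.8291 (V=0.0000), down 43.7642 (V=0.0000). Price 0.0000; hedge Δ=0.0000, bond B=0.0000.
  t=2,j=1: stock 90.3096 → up 102.0498 (V=82.3336), down 66.8291 (V=0.0000). Price 67.7882; hedge Δ=2.3376, bond B=-143.3235.
  t=2,j=2: stock 137.9052 → up 155.8329 (V=91.7431), down 102.0498 (V=82.3336). Price 83.2826; hedge Δ=0.1750, bond B=59.1555.
  t=1,j=0: stock 79.9200 → up 90.3096 (V=67.7882), down 59.1408 (V=0.0000). Price 55.8124; hedge Δ=2.1749, bond B=-118.0034.
  t=1,j=1: stock 122.0400 → up 137.9052 (V=83.2826), down 90.3096 (V=67.7882). Price 74.9481; hedge Δ=0.3255, bond B=35.2188.
  t=0,j=0: stock 108.0000 → up 122.0400 (V=74.9481), down 79.9200 (V=55.8124). Price 66.9591; hedge Δ=0.4543, bond B=17.8933.
Verification: the root portfolio costs Δ(0,0)·S0 + B(0,0) = 66.9591, matching V0.

(0,0): Delta=0.4543 Bond=17.8933
(1,0): Delta=2.1749 Bond=-118.0034
(1,1): Delta=0.3255 Bond=35.2188
(2,0): Delta=0.0000 Bond=0.0000
(2,1): Delta=2.3376 Bond=-143.3235
(2,2): Delta=0.1750 Bond=59.1555
(3,0): Delta=0.0000 Bond=0.0000
(3,1): Delta=0.0000 Bond=0.0000
(3,2): Delta=2.5126 Bond=-174.0767
(3,3): Delta=0.0000 Bond=91.7431
V0=66.9591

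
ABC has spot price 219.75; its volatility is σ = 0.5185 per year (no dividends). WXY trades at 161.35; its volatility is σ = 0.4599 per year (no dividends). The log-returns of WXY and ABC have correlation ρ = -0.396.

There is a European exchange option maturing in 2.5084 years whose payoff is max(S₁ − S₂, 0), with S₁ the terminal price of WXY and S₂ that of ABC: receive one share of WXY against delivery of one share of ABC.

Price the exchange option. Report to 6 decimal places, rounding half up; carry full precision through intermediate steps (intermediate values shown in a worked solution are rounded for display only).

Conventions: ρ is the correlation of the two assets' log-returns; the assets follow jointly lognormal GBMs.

σ_eff = √(σ₁² + σ₂² − 2ρσ₁σ₂) = √(0.4599² + 0.5185² − 2·-0.396·0.4599·0.5185) = 0.818052
d₁ = (ln(S₁/S₂) + (q₂ − q₁ + σ_eff²/2)T) / (σ_eff√T) = (ln(161.35/219.75) + (0.0 − 0.0 + 0.334605)·2.5084) / 1.295625 = 0.409383
d₂ = d₁ − σ_eff√T = 0.409383 − 1.295625 = -0.886242
N(d₁) = 0.658871,  N(d₂) = 0.187744
V = S₁·e^{−q₁T}·N(d₁) − S₂·e^{−q₂T}·N(d₂) = 106.308814 − 41.256677 = 65.052137
Key observation: r never enters — measured in units of ABC, the claim is a call on S₁/S₂ struck at 1, so only the dividend yields and σ_eff matter.

exchange price = 65.052137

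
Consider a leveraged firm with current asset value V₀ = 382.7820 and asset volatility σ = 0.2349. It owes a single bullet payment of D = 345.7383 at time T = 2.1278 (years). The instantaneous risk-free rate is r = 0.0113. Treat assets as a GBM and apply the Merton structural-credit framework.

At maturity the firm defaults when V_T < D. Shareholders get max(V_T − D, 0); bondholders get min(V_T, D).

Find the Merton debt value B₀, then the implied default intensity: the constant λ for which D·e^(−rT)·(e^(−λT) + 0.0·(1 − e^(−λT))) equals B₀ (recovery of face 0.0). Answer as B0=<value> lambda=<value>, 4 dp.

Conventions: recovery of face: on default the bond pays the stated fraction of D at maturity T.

B0=307.9317 lambda=0.0431

Work the structural quantities from V₀ = 382.7820 against face 345.7383:
d₁ = [ln(V₀/D) + (r + σ²/2)T] / (σ√T)
   = [ln(382.7820/345.7383) + (0.0113 + 0.5·0.2349²)·2.1278] / (0.2349·√2.1278)
   = [0.101784 + 0.082748] / 0.342648 = 0.538545
d₂ = d₁ − σ√T = 0.538545 − 0.342648 = 0.195897
N(d₁) = 0.704900,  N(d₂) = 0.577655,  e^(−rT) = 0.976243
E₀ = V₀·N(d₁) − D·e^(−rT)·N(d₂)
   = 382.7820·0.704900 − 345.7383·0.976243·0.577655 = 74.850331
B₀ = V₀ − E₀ = 382.7820 − 74.850331 = 307.931669
e^(−λT) = (B₀·e^(rT)/D − 0)/(1 − 0) = (307.9317·1.024336/345.7383 − 0)/1 = 0.91232409
λ = −ln(0.91232409)/2.1278 = 0.043124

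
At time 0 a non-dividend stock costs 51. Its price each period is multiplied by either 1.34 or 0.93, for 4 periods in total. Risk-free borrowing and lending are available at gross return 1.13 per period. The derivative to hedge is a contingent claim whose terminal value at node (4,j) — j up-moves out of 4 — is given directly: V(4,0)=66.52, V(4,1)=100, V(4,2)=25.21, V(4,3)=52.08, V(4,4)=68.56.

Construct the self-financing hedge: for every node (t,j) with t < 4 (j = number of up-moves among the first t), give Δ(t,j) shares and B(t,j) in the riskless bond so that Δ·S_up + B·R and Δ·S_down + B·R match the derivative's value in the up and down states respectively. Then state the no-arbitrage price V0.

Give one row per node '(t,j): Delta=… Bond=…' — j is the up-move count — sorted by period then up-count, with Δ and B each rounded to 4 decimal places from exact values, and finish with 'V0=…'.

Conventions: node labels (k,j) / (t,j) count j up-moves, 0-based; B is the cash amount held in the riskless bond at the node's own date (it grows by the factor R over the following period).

The replicating-portfolio and risk-neutral prices coincide; use p* = (1.13−0.93)/(1.34−0.93) = 0.4878 for the latter.
Payoffs at expiry: V(4,0)=66.5200, V(4,1)=100.0000, V(4,2)=25.2100, V(4,3)=52.0800, V(4,4)=68.5600
  t=3,j=0: stock 41.0222 → up 54.9698 (V=100.0000), down 38.1507 (V=66.5200). Price 73.3201; hedge Δ=1.9906, bond B=-8.3384.
  t=3,j=1: stock 59.1073 → up 79.2037 (V=25.2100), down 54.9698 (V=100.0000). Price 56.2098; hedge Δ=-3.0862, bond B=238.6244.
  t=3,j=2: stock 85.1653 → up 114.1215 (V=52.0800), down 79.2037 (V=25.2100). Price 33.9091; hedge Δ=0.7695, bond B=-31.6275.
  t=3,j=3: stock 122.7113 → up 164.4331 (V=68.5600), down 114.1215 (V=52.0800). Price 53.2027; hedge Δ=0.3276, bond B=13.0076.
  t=2,j=0: stock 44.1099 → up 59.1073 (V=56.2098), down 41.0222 (V=73.3201). Price 57.4988; hedge Δ=-0.9461, bond B=99.2312.
  t=2,j=1: stock 63.5562 → up 85.1653 (V=33.9091), down 59.1073 (V=56.2098). Price 40.1163; hedge Δ=-0.8558, bond B=94.5082.
  t=2,j=2: stock 91.5756 → up 122.7113 (V=53.2027), down 85.1653 (V=33.9091). Price 38.3368; hedge Δ=0.5139, bond B=-8.7206.
  t=1,j=0: stock 47.4300 → up 63.5562 (V=40.1163), down 44.1099 (V=57.4988). Price 43.3801; hedge Δ=-0.8939, bond B=85.7764.
  t=1,j=1: stock 68.3400 → up 91.5756 (V=38.3368), down 63.5562 (V=40.1163). Price 34.7330; hedge Δ=-0.0635, bond B=39.0732.
  t=0,j=0: stock 51.0000 → up 68.3400 (V=34.7330), down 47.4300 (V=43.3801). Price 34.6566; hedge Δ=-0.4135, bond B=55.7472.
As a check, the time-0 holding Δ(0,0)·S0 + B(0,0) comes to 34.6566 — exactly V0.

(0,0): Delta=-0.4135 Bond=55.7472
(1,0): Delta=-0.8939 Bond=85.7764
(1,1): Delta=-0.0635 Bond=39.0732
(2,0): Delta=-0.9461 Bond=99.2312
(2,1): Delta=-0.8558 Bond=94.5082
(2,2): Delta=0.5139 Bond=-8.7206
(3,0): Delta=1.9906 Bond=-8.3384
(3,1): Delta=-3.0862 Bond=238.6244
(3,2): Delta=0.7695 Bond=-31.6275
(3,3): Delta=0.3276 Bond=13.0076
V0=34.6566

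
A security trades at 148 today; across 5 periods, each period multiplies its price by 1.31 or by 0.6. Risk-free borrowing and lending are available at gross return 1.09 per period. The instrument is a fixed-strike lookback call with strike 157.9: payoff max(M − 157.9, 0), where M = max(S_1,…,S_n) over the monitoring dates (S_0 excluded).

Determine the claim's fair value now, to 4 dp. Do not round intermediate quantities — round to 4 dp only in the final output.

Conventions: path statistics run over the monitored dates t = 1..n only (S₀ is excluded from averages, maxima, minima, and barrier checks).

price = 89.6629

No-arbitrage gives p* = (R−d)/(u−d) = 0.6901: enumerate every path, weight its payoff by its p*-probability, and discount by R^5.
Enumerate all 2^5 = 32 price paths (U = up ×1.31, D = down ×0.6); each path with k up-moves has probability p*^k·(1−p*)^(5−k).
DDDDD: M=88.8000, payoff=0.0000, prob=0.002856
UDDDD: M=193.8800, payoff=35.9800, prob=0.006362
DUDDD: M=116.3280, payoff=0.0000, prob=0.006362
UUDDD: M=253.9828, payoff=96.0828, prob=0.014170
DDUDD: M=88.8000, payoff=0.0000, prob=0.006362
UDUDD: M=193.8800, payoff=35.9800, prob=0.014170
DUUDD: M=152.3897, payoff=0.0000, prob=0.014170
UUUDD: M=332.7175, payoff=174.8175, prob=0.031560
DDDUD: M=88.8000, payoff=0.0000, prob=0.006362
UDDUD: M=193.8800, payoff=35.9800, prob=0.014170
DUDUD: M=116.3280, payoff=0.0000, prob=0.014170
UUDUD: M=253.9828, payoff=96.0828, prob=0.031560
DDUUD: M=91.4338, payoff=0.0000, prob=0.014170
UDUUD: M=199.6305, payoff=41.7305, prob=0.031560
DUUUD: M=199.6305, payoff=41.7305, prob=0.031560
UUUUD: M=435.8599, payoff=277.9599, prob=0.070294
DDDDU: M=88.8000, payoff=0.0000, prob=0.006362
UDDDU: M=193.8800, payoff=35.9800, prob=0.014170
DUDDU: M=116.3280, payoff=0.0000, prob=0.014170
UUDDU: M=253.9828, payoff=96.0828, prob=0.031560
DDUDU: M=88.8000, payoff=0.0000, prob=0.014170
UDUDU: M=193.8800, payoff=35.9800, prob=0.031560
DUUDU: M=152.3897, payoff=0.0000, prob=0.031560
UUUDU: M=332.7175, payoff=174.8175, prob=0.070294
DDDUU: M=88.8000, payoff=0.0000, prob=0.014170
UDDUU: M=193.8800, payoff=35.9800, prob=0.031560
DUDUU: M=119.7783, payoff=0.0000, prob=0.031560
UUDUU: M=261.5159, payoff=103.6159, prob=0.070294
DDUUU: M=119.7783, payoff=0.0000, prob=0.031560
UDUUU: M=261.5159, payoff=103.6159, prob=0.070294
DUUUU: M=261.5159, payoff=103.6159, prob=0.070294
UUUUU: M=570.9764, payoff=413.0764, prob=0.156563
Price = Σ prob·payoff / R^5 = 137.957467 / 1.538624 = 89.6629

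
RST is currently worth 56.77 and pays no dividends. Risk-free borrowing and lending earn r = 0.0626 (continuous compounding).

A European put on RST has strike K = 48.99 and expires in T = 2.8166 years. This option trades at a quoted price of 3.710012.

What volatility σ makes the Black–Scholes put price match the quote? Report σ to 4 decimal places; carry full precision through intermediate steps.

sigma = 0.2982

At σ = 0.2982 the Black–Scholes value reproduces the quote:
σ√T = 0.2982·√2.8166 = 0.500461
d₁ = (ln(S/K) + (r+σ²/2)T) / (σ√T) = (ln(56.77/48.99) + (0.0626+0.2982²/2)·2.8166) / 0.500461 = (0.147392 + 0.301550) / 0.500461 = 0.897056
d₂ = d₁ − σ√T = 0.897056 − 0.500461 = 0.396595
e^{−rT} = 0.838350
N(−d₁) = 0.184844,  N(−d₂) = 0.345833
V = K·e^{−rT}·N(−d₂) − S·N(−d₁) = 14.203634 − 10.493622 = 3.710012 (the observed quote) — the price is monotone increasing in volatility, hence this σ is the only solution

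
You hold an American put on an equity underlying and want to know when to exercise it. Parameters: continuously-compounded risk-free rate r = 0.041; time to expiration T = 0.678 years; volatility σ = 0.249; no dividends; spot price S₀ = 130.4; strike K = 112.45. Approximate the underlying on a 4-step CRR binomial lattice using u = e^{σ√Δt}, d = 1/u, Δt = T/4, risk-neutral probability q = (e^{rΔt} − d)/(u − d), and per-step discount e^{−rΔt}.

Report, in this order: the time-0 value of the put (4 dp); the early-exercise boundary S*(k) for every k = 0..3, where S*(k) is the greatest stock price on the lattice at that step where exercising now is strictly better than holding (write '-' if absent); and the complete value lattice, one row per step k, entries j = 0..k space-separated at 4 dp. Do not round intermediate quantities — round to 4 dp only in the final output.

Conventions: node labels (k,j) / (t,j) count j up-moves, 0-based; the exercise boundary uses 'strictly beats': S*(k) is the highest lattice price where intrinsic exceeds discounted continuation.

price = 3.0259
boundary = - - - 95.8768
tree:
3.0259
5.4486 0.7243
9.6257 1.4835 0.0000
16.5732 3.0384 0.0000 0.0000
25.9149 6.2230 0.0000 0.0000 0.0000

params: Δt=0.16950 u=1.10795 d=0.90257 q=0.50835 e^(-rΔt)=0.99307
t_4 payoffs: 25.9149 6.2230 0.0000 0.0000 0.0000
t_3: node(3,0) S=95.8768 payoff=16.5732 vs cont=15.7944 → 16.5732 [stop]  node(3,1) S=117.6945 payoff=0.0000 vs cont=3.0384 → 3.0384 [wait]  node(3,2) S=144.4771 payoff=0.0000 vs cont=0.0000 → 0.0000 [wait]  node(3,3) S=177.3543 payoff=0.0000 vs cont=0.0000 → 0.0000 [wait]  ⇒ S*(3)=95.8768
t_2: node(2,0) S=106.2270 payoff=6.2230 vs cont=9.6257 → 9.6257 [wait]  node(2,1) S=130.4000 payoff=0.0000 vs cont=1.4835 → 1.4835 [wait]  node(2,2) S=160.0738 payoff=0.0000 vs cont=0.0000 → 0.0000 [wait]  ⇒ S*(2)=-
t_1: node(1,0) S=117.6945 payoff=0.0000 vs cont=5.4486 → 5.4486 [wait]  node(1,1) S=144.4771 payoff=0.0000 vs cont=0.7243 → 0.7243 [wait]  ⇒ S*(1)=-
t_0: node(0,0) S=130.4000 payoff=0.0000 vs cont=3.0259 → 3.0259 [wait]  ⇒ S*(0)=-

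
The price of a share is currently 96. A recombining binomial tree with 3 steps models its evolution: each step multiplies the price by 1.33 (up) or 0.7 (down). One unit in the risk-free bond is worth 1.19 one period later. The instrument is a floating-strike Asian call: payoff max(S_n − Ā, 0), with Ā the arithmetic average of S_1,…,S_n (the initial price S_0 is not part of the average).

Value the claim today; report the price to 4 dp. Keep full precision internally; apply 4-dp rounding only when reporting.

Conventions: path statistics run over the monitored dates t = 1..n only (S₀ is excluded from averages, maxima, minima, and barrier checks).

No-arbitrage gives p* = (R−d)/(u−d) = 0.7778: enumerate every path, weight its payoff by its p*-probability, and discount by R^3.
Enumerate all 2^3 = 8 price paths (U = up ×1.33, D = down ×0.7); each path with k up-moves has probability p*^k·(1−p*)^(3−k).
DDD: Ā=49.0560, payoff=0.0000, prob=0.010974
UDD: Ā=93.2064, payoff=0.0000, prob=0.038409
DUD: Ā=73.0464, payoff=0.0000, prob=0.038409
UUD: Ā=138.7882, payoff=0.0000, prob=0.134431
DDU: Ā=58.9344, payoff=3.6288, prob=0.038409
UDU: Ā=111.9754, payoff=6.8947, prob=0.134431
DUU: Ā=91.8154, payoff=27.0547, prob=0.134431
UUU: Ā=174.4492, payoff=51.4040, prob=0.470508
Price = Σ prob·payoff / R^3 = 28.889180 / 1.685159 = 17.1433

price = 17.1433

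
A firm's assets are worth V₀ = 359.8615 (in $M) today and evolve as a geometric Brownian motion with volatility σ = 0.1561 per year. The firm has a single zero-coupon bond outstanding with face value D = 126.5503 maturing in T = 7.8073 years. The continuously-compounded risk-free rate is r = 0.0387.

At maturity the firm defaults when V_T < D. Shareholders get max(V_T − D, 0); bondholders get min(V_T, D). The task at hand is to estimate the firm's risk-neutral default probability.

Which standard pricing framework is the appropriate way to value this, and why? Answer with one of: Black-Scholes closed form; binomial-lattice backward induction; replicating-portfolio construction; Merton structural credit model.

Key observation: a levered firm with one bullet debt due at 7.8073 years is the canonical structural-credit setup: equity is a call on the firm's assets struck at the face value.

framework: Merton structural credit model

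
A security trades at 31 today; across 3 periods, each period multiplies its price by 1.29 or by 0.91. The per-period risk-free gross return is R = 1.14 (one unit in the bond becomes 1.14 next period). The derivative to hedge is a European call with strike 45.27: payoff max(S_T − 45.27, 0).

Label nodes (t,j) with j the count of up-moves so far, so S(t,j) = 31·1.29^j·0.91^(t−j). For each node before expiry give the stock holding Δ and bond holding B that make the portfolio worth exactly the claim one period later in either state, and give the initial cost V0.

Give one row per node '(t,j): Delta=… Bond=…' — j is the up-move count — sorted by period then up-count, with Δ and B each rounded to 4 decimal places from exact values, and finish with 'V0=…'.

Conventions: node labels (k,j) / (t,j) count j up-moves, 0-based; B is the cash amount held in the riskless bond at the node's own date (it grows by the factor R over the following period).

Since d<R<u, set p* = (R−d)/(u−d) = 0.6053; price each node as the discounted p*-expectation of its children.
Terminal payoffs: V(3,0)=0.0000, V(3,1)=0.0000, V(3,2)=1.6743, V(3,3)=21.2774
Node (2,0) S=25.6711: V=(p*·0.0000+(1−p*)·0.0000)/1.14=0.0000; Δ=(0.0000−0.0000)/(33.1157−23.3607)=0.0000; B=V−Δ·S=0.0000
Node (2,1) S=36.3909: V=(p*·1.6743+(1−p*)·0.0000)/1.14=0.8889; Δ=(1.6743−0.0000)/(46.9443−33.1157)=0.1211; B=V−Δ·S=-3.5170
Node (2,2) S=51.5871: V=(p*·21.2774+(1−p*)·1.6743)/1.14=11.8766; Δ=(21.2774−1.6743)/(66.5474−46.9443)=1.0000; B=V−Δ·S=-39.7105
Node (1,0) S=28.2100: V=(p*·0.8889+(1−p*)·0.0000)/1.14=0.4720; Δ=(0.8889−0.0000)/(36.3909−25.6711)=0.0829; B=V−Δ·S=-1.8673
Node (1,1) S=39.9900: V=(p*·11.8766+(1−p*)·0.8889)/1.14=6.6135; Δ=(11.8766−0.8889)/(51.5871−36.3909)=0.7231; B=V−Δ·S=-22.3014
Node (0,0) S=31.0000: V=(p*·6.6135+(1−p*)·0.4720)/1.14=3.6747; Δ=(6.6135−0.4720)/(39.9900−28.2100)=0.5213; B=V−Δ·S=-12.4871
As a check, the time-0 holding Δ(0,0)·S0 + B(0,0) comes to 3.6747 — exactly V0.

(0,0): Delta=0.5213 Bond=-12.4871
(1,0): Delta=0.0829 Bond=-1.8673
(1,1): Delta=0.7231 Bond=-22.3014
(2,0): Delta=0.0000 Bond=0.0000
(2,1): Delta=0.1211 Bond=-3.5170
(2,2): Delta=1.0000 Bond=-39.7105
V0=3.6747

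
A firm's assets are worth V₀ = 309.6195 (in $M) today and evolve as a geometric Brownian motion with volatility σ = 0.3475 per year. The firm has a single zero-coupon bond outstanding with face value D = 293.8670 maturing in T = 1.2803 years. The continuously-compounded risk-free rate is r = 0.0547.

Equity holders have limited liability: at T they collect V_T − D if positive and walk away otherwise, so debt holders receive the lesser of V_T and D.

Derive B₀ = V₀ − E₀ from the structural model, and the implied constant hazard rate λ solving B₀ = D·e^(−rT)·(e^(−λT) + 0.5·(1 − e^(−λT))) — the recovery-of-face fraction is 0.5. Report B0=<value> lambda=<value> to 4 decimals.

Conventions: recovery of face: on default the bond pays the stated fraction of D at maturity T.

B0=244.1755 lambda=0.1917

Apply the equity-as-call identities (strike 293.8670, horizon 1.2803 years):
d₁ = [ln(V₀/D) + (r + σ²/2)T] / (σ√T)
   = [ln(309.6195/293.8670) + (0.0547 + 0.5·0.3475²)·1.2803] / (0.3475·√1.2803)
   = [0.052217 + 0.147335] / 0.393197 = 0.507509
d₂ = d₁ − σ√T = 0.507509 − 0.393197 = 0.114312
N(d₁) = 0.694101,  N(d₂) = 0.545505,  e^(−rT) = 0.932364
E₀ = V₀·N(d₁) − D·e^(−rT)·N(d₂)
   = 309.6195·0.694101 − 293.8670·0.932364·0.545505 = 65.443957
B₀ = V₀ − E₀ = 309.6195 − 65.443957 = 244.175543
e^(−λT) = (B₀·e^(rT)/D − 0.5)/(1 − 0.5) = (244.1755·1.072543/293.8670 − 0.5)/0.5 = 0.78236215
λ = −ln(0.78236215)/1.2803 = 0.191703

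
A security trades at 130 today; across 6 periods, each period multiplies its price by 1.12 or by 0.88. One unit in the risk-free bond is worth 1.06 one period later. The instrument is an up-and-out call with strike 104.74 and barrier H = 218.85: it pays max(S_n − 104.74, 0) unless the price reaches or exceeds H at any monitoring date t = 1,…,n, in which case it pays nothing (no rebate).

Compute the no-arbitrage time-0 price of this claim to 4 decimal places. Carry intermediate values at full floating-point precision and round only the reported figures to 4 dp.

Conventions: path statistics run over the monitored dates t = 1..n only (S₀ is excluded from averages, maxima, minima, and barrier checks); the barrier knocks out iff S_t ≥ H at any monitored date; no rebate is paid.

With p* = (R−d)/(u−d) = 0.7500, sum probability × payoff across the paths and divide by R^6.
Enumerate all 2^6 = 64 price paths (U = up ×1.12, D = down ×0.88); each path with k up-moves has probability p*^k·(1−p*)^(6−k).
DDDDDD: M=114.4000, payoff=0.0000, prob=0.000244
UDDDDD: M=145.6000, payoff=0.0000, prob=0.000732
DUDDDD: M=128.1280, payoff=0.0000, prob=0.000732
UUDDDD: M=163.0720, payoff=0.0000, prob=0.002197
DDUDDD: M=114.4000, payoff=0.0000, prob=0.000732
UDUDDD: M=145.6000, payoff=0.0000, prob=0.002197
DUUDDD: M=143.5034, payoff=0.0000, prob=0.002197
UUUDDD: M=182.6406, payoff=19.7245, prob=0.006592
DDDUDD: M=114.4000, payoff=0.0000, prob=0.000732
UDDUDD: M=145.6000, payoff=0.0000, prob=0.002197
DUDUDD: M=128.1280, payoff=0.0000, prob=0.002197
UUDUDD: M=163.0720, payoff=19.7245, prob=0.006592
DDUUDD: M=126.2830, payoff=0.0000, prob=0.002197
UDUUDD: M=160.7238, payoff=19.7245, prob=0.006592
DUUUDD: M=160.7238, payoff=19.7245, prob=0.006592
UUUUDD: M=204.5575, payoff=53.6693, prob=0.019775
DDDDUD: M=114.4000, payoff=0.0000, prob=0.000732
UDDDUD: M=145.6000, payoff=0.0000, prob=0.002197
DUDDUD: M=128.1280, payoff=0.0000, prob=0.002197
UUDDUD: M=163.0720, payoff=19.7245, prob=0.006592
DDUDUD: M=114.4000, payoff=0.0000, prob=0.002197
UDUDUD: M=145.6000, payoff=19.7245, prob=0.006592
DUUDUD: M=143.5034, payoff=19.7245, prob=0.006592
UUUDUD: M=182.6406, payoff=53.6693, prob=0.019775
DDDUUD: M=114.4000, payoff=0.0000, prob=0.002197
UDDUUD: M=145.6000, payoff=19.7245, prob=0.006592
DUDUUD: M=141.4369, payoff=19.7245, prob=0.006592
UUDUUD: M=180.0106, payoff=53.6693, prob=0.019775
DDUUUD: M=141.4369, payoff=19.7245, prob=0.006592
UDUUUD: M=180.0106, payoff=53.6693, prob=0.019775
DUUUUD: M=180.0106, payoff=53.6693, prob=0.019775
UUUUUD: M=229.1044, payoff=0.0000, prob=0.059326
DDDDDU: M=114.4000, payoff=0.0000, prob=0.000732
UDDDDU: M=145.6000, payoff=0.0000, prob=0.002197
DUDDDU: M=128.1280, payoff=0.0000, prob=0.002197
UUDDDU: M=163.0720, payoff=19.7245, prob=0.006592
DDUDDU: M=114.4000, payoff=0.0000, prob=0.002197
UDUDDU: M=145.6000, payoff=19.7245, prob=0.006592
DUUDDU: M=143.5034, payoff=19.7245, prob=0.006592
UUUDDU: M=182.6406, payoff=53.6693, prob=0.019775
DDDUDU: M=114.4000, payoff=0.0000, prob=0.002197
UDDUDU: M=145.6000, payoff=19.7245, prob=0.006592
DUDUDU: M=128.1280, payoff=19.7245, prob=0.006592
UUDUDU: M=163.0720, payoff=53.6693, prob=0.019775
DDUUDU: M=126.2830, payoff=19.7245, prob=0.006592
UDUUDU: M=160.7238, payoff=53.6693, prob=0.019775
DUUUDU: M=160.7238, payoff=53.6693, prob=0.019775
UUUUDU: M=204.5575, payoff=96.8719, prob=0.059326
DDDDUU: M=114.4000, payoff=0.0000, prob=0.002197
UDDDUU: M=145.6000, payoff=19.7245, prob=0.006592
DUDDUU: M=128.1280, payoff=19.7245, prob=0.006592
UUDDUU: M=163.0720, payoff=53.6693, prob=0.019775
DDUDUU: M=124.4645, payoff=19.7245, prob=0.006592
UDUDUU: M=158.4093, payoff=53.6693, prob=0.019775
DUUDUU: M=158.4093, payoff=53.6693, prob=0.019775
UUUDUU: M=201.6119, payoff=96.8719, prob=0.059326
DDDUUU: M=124.4645, payoff=19.7245, prob=0.006592
UDDUUU: M=158.4093, payoff=53.6693, prob=0.019775
DUDUUU: M=158.4093, payoff=53.6693, prob=0.019775
UUDUUU: M=201.6119, payoff=96.8719, prob=0.059326
DDUUUU: M=158.4093, payoff=53.6693, prob=0.019775
UDUUUU: M=201.6119, payoff=96.8719, prob=0.059326
DUUUUU: M=201.6119, payoff=96.8719, prob=0.059326
UUUUUU: M=256.5969, payoff=0.0000, prob=0.177979
Price = Σ prob·payoff / R^6 = 47.255570 / 1.418519 = 33.3133

price = 33.3133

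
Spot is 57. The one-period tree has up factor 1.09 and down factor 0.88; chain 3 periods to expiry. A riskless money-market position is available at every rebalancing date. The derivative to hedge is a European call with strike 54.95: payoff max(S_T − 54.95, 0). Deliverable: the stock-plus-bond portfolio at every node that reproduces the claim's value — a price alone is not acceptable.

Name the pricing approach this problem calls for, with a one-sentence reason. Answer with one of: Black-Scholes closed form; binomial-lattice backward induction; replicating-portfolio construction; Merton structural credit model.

Key observation: since the answer must list Δ and B at each node of the 1.09/0.88 lattice on 57, the replicating-portfolio method — solving the two-state system at every node — is the one that applies.

framework: replicating-portfolio construction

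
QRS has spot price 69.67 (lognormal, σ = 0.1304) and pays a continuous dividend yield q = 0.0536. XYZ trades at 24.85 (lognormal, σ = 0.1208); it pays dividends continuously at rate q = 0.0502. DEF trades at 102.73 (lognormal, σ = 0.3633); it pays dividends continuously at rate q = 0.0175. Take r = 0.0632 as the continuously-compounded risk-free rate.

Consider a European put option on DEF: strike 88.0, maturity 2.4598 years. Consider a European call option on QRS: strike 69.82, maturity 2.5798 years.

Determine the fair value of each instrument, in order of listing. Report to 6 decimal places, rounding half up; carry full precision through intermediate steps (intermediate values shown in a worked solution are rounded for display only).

price(DEF put K=88.0) = 9.978042
price(QRS call K=69.82) = 5.711169

[DEF put K=88.0]
σ√T = 0.3633·√2.4598 = 0.569791
d₁ = (ln(S/K) + (r−q+σ²/2)T) / (σ√T) = (ln(102.73/88.0) + (0.0632−0.0175+0.3633²/2)·2.4598) / 0.569791 = (0.154767 + 0.274744) / 0.569791 = 0.753805
d₂ = d₁ − σ√T = 0.753805 − 0.569791 = 0.184014
e^{−rT} = 0.856022
e^{−qT} = 0.957867
N(−d₁) = 0.225483,  N(−d₂) = 0.427001
price = K·e^{−rT}·N(−d₂) − S·e^{−qT}·N(−d₁) = 32.165965 − 22.187923 = 9.978042
[QRS call K=69.82]
σ√T = 0.1304·√2.5798 = 0.209445
d₁ = (ln(S/K) + (r−q+σ²/2)T) / (σ√T) = (ln(69.67/69.82) + (0.0632−0.0536+0.1304²/2)·2.5798) / 0.209445 = (-0.002151 + 0.046700) / 0.209445 = 0.212700
d₂ = d₁ − σ√T = 0.212700 − 0.209445 = 0.003255
e^{−rT} = 0.849554
e^{−qT} = 0.870857
N(d₁) = 0.584220,  N(d₂) = 0.501299
price = S·e^{−qT}·N(d₁) − K·e^{−rT}·N(d₂) = 35.446133 − 29.734965 = 5.711169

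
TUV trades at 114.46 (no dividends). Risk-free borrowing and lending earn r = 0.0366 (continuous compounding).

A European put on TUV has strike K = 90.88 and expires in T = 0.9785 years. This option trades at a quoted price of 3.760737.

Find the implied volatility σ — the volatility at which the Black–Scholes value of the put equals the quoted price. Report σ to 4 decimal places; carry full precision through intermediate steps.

At σ = 0.3290 the Black–Scholes value reproduces the quote:
σ√T = 0.329·√0.9785 = 0.325444
d₁ = (ln(S/K) + (r+σ²/2)T) / (σ√T) = (ln(114.46/90.88) + (0.0366+0.329²/2)·0.9785) / 0.325444 = (0.230685 + 0.088770) / 0.325444 = 0.981599
d₂ = d₁ − σ√T = 0.981599 − 0.325444 = 0.656155
e^{−rT} = 0.964821
N(−d₁) = 0.163149,  N(−d₂) = 0.255862
V = K·e^{−rT}·N(−d₂) − S·N(−d₁) = 22.434745 − 18.674008 = 3.760737 (the quoted price), and the Black–Scholes price is strictly increasing in σ, so σ is unique

sigma = 0.3290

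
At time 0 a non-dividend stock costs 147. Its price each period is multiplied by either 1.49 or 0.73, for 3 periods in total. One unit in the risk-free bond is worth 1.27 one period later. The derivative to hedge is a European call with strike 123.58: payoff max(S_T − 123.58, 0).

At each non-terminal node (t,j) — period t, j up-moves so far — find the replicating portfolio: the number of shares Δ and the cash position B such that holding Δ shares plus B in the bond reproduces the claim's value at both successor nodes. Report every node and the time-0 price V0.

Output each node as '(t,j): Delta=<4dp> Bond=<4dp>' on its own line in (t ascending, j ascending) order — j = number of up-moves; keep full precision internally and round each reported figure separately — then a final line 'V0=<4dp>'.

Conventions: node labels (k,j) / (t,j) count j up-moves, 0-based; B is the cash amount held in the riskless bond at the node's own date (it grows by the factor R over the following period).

Risk-neutral probability p* = (R−d)/(u−d) = (1.27−0.73)/(1.49−0.73) = 0.7105.
At maturity the claim pays: V(3,0)=0.0000, V(3,1)=0.0000, V(3,2)=114.6589, V(3,3)=362.6885
Node (2,0) S=78.3363: V=(p*·0.0000+(1−p*)·0.0000)/1.27=0.0000; Δ=(0.0000−0.0000)/(116.7211−57.1855)=0.0000; B=V−Δ·S=0.0000
Node (2,1) S=159.8919: V=(p*·114.6589+(1−p*)·0.0000)/1.27=64.1482; Δ=(114.6589−0.0000)/(238.2389−116.7211)=0.9436; B=V−Δ·S=-86.7188
Node (2,2) S=326.3547: V=(p*·362.6885+(1−p*)·114.6589)/1.27=229.0476; Δ=(362.6885−114.6589)/(486.2685−238.2389)=1.0000; B=V−Δ·S=-97.3071
Node (1,0) S=107.3100: V=(p*·64.1482+(1−p*)·0.0000)/1.27=35.8890; Δ=(64.1482−0.0000)/(159.8919−78.3363)=0.7866; B=V−Δ·S=-48.5165
Node (1,1) S=219.0300: V=(p*·229.0476+(1−p*)·64.1482)/1.27=142.7666; Δ=(229.0476−64.1482)/(326.3547−159.8919)=0.9906; B=V−Δ·S=-74.2064
Node (0,0) S=147.0000: V=(p*·142.7666+(1−p*)·35.8890)/1.27=88.0538; Δ=(142.7666−35.8890)/(219.0300−107.3100)=0.9567; B=V−Δ·S=-52.5747
Check: Δ(0,0)·S0 + B(0,0) = 88.0538 = V0.

(0,0): Delta=0.9567 Bond=-52.5747
(1,0): Delta=0.7866 Bond=-48.5165
(1,1): Delta=0.9906 Bond=-74.2064
(2,0): Delta=0.0000 Bond=0.0000
(2,1): Delta=0.9436 Bond=-86.7188
(2,2): Delta=1.0000 Bond=-97.3071
V0=88.0538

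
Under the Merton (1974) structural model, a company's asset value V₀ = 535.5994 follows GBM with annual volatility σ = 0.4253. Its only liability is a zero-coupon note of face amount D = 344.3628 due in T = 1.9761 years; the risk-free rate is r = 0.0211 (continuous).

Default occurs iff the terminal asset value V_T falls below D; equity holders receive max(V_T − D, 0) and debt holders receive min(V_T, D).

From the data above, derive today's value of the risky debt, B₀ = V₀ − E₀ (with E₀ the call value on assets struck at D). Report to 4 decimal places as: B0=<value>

Apply the equity-as-call identities (strike 344.3628, horizon 1.9761 years):
d₁ = [ln(V₀/D) + (r + σ²/2)T] / (σ√T)
   = [ln(535.5994/344.3628) + (0.0211 + 0.5·0.4253²)·1.9761] / (0.4253·√1.9761)
   = [0.441691 + 0.220414] / 0.597860 = 1.107457
d₂ = d₁ − σ√T = 1.107457 − 0.597860 = 0.509597
N(d₁) = 0.865952,  N(d₂) = 0.694833,  e^(−rT) = 0.959162
E₀ = V₀·N(d₁) − D·e^(−rT)·N(d₂)
   = 535.5994·0.865952 − 344.3628·0.959162·0.694833 = 234.300248
B₀ = V₀ − E₀ = 535.5994 − 234.300248 = 301.299152

B0=301.2992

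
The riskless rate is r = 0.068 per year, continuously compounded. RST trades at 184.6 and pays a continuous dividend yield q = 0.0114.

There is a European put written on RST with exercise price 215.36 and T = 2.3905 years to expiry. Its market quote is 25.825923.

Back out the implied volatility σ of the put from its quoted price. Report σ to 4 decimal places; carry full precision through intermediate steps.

At σ = 0.2163 the Black–Scholes value reproduces the quote:
σ√T = 0.2163·√2.3905 = 0.334427
d₁ = (ln(S/K) + (r−q+σ²/2)T) / (σ√T) = (ln(184.6/215.36) + (0.068−0.0114+0.2163²/2)·2.3905) / 0.334427 = (-0.154120 + 0.191223) / 0.334427 = 0.110946
d₂ = d₁ − σ√T = 0.110946 − 0.334427 = -0.223481
e^{−rT} = 0.849970
e^{−qT} = 0.973116
N(−d₁) = 0.455830,  N(−d₂) = 0.588419
V = K·e^{−rT}·N(−d₂) − S·e^{−qT}·N(−d₁) = 107.709930 − 81.884007 = 25.825923 (the observed quote) — the price is monotone increasing in volatility, hence this σ is the only solution

sigma = 0.2163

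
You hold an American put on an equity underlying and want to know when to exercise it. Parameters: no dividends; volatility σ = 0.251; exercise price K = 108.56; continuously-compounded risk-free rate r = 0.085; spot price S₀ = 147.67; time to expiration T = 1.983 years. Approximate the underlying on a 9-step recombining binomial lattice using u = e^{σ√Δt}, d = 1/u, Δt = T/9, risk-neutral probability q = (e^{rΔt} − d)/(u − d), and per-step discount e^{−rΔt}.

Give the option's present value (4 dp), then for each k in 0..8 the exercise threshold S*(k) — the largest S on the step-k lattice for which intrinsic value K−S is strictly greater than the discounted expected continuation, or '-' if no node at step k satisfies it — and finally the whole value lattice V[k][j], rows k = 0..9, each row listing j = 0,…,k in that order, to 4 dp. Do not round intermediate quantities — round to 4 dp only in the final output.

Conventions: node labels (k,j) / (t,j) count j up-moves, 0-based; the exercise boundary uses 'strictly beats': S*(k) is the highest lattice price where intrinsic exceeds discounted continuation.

params: Δt=0.22033 u=1.12504 d=0.88886 q=0.55062 e^(-rΔt)=0.98145
t_9 payoffs: 57.4177 43.8284 26.6282 4.8577 0.0000 0.0000 0.0000 0.0000 0.0000 0.0000
t_8: node(8,0) S=57.5372 payoff=51.0228 vs cont=49.0086 → 51.0228 [stop]  node(8,1) S=72.8257 payoff=35.7343 vs cont=33.7201 → 35.7343 [stop]  node(8,2) S=92.1765 payoff=16.3835 vs cont=14.3692 → 16.3835 [stop]  node(8,3) S=116.6692 payoff=0.0000 vs cont=2.1424 → 2.1424 [wait]  node(8,4) S=147.6700 payoff=0.0000 vs cont=0.0000 → 0.0000 [wait]  node(8,5) S=186.9081 payoff=0.0000 vs cont=0.0000 → 0.0000 [wait]  node(8,6) S=236.5724 payoff=0.0000 vs cont=0.0000 → 0.0000 [wait]  node(8,7) S=299.4333 payoff=0.0000 vs cont=0.0000 → 0.0000 [wait]  node(8,8) S=378.9972 payoff=0.0000 vs cont=0.0000 → 0.0000 [wait]  ⇒ S*(8)=92.1765
t_7: node(7,0) S=64.7316 payoff=43.8284 vs cont=41.8141 → 43.8284 [stop]  node(7,1) S=81.9318 payoff=26.6282 vs cont=24.6140 → 26.6282 [stop]  node(7,2) S=103.7023 payoff=4.8577 vs cont=8.3835 → 8.3835 [wait]  node(7,3) S=131.2576 payoff=0.0000 vs cont=0.9449 → 0.9449 [wait]  node(7,4) S=166.1347 payoff=0.0000 vs cont=0.0000 → 0.0000 [wait]  node(7,5) S=210.2791 payoff=0.0000 vs cont=0.0000 → 0.0000 [wait]  node(7,6) S=266.1534 payoff=0.0000 vs cont=0.0000 → 0.0000 [wait]  node(7,7) S=336.8744 payoff=0.0000 vs cont=0.0000 → 0.0000 [wait]  ⇒ S*(7)=81.9318
t_6: node(6,0) S=72.8257 payoff=35.7343 vs cont=33.7201 → 35.7343 [stop]  node(6,1) S=92.1765 payoff=16.3835 vs cont=16.2746 → 16.3835 [stop]  node(6,2) S=116.6692 payoff=0.0000 vs cont=4.2081 → 4.2081 [wait]  node(6,3) S=147.6700 payoff=0.0000 vs cont=0.4167 → 0.4167 [wait]  node(6,4) S=186.9081 payoff=0.0000 vs cont=0.0000 → 0.0000 [wait]  node(6,5) S=236.5724 payoff=0.0000 vs cont=0.0000 → 0.0000 [wait]  node(6,6) S=299.4333 payoff=0.0000 vs cont=0.0000 → 0.0000 [wait]  ⇒ S*(6)=92.1765
t_5: node(5,0) S=81.9318 payoff=26.6282 vs cont=24.6140 → 26.6282 [stop]  node(5,1) S=103.7023 payoff=4.8577 vs cont=9.4998 → 9.4998 [wait]  node(5,2) S=131.2576 payoff=0.0000 vs cont=2.0811 → 2.0811 [wait]  node(5,3) S=166.1347 payoff=0.0000 vs cont=0.1838 → 0.1838 [wait]  node(5,4) S=210.2791 payoff=0.0000 vs cont=0.0000 → 0.0000 [wait]  node(5,5) S=266.1534 payoff=0.0000 vs cont=0.0000 → 0.0000 [wait]  ⇒ S*(5)=81.9318
t_4: node(4,0) S=92.1765 payoff=16.3835 vs cont=16.8779 → 16.8779 [wait]  node(4,1) S=116.6692 payoff=0.0000 vs cont=5.3145 → 5.3145 [wait]  node(4,2) S=147.6700 payoff=0.0000 vs cont=1.0172 → 1.0172 [wait]  node(4,3) S=186.9081 payoff=0.0000 vs cont=0.0811 → 0.0811 [wait]  node(4,4) S=236.5724 payoff=0.0000 vs cont=0.0000 → 0.0000 [wait]  ⇒ S*(4)=-
t_3: node(3,0) S=103.7023 payoff=4.8577 vs cont=10.3158 → 10.3158 [wait]  node(3,1) S=131.2576 payoff=0.0000 vs cont=2.8936 → 2.8936 [wait]  node(3,2) S=166.1347 payoff=0.0000 vs cont=0.4924 → 0.4924 [wait]  node(3,3) S=210.2791 payoff=0.0000 vs cont=0.0358 → 0.0358 [wait]  ⇒ S*(3)=-
t_2: node(2,0) S=116.6692 payoff=0.0000 vs cont=6.1134 → 6.1134 [wait]  node(2,1) S=147.6700 payoff=0.0000 vs cont=1.5423 → 1.5423 [wait]  node(2,2) S=186.9081 payoff=0.0000 vs cont=0.2365 → 0.2365 [wait]  ⇒ S*(2)=-
t_1: node(1,0) S=131.2576 payoff=0.0000 vs cont=3.5297 → 3.5297 [wait]  node(1,1) S=166.1347 payoff=0.0000 vs cont=0.8080 → 0.8080 [wait]  ⇒ S*(1)=-
t_0: node(0,0) S=147.6700 payoff=0.0000 vs cont=1.9934 → 1.9934 [wait]  ⇒ S*(0)=-

price = 1.9934
boundary = - - - - - 81.9318 92.1765 81.9318 92.1765
tree:
1.9934
3.5297 0.8080
6.1134 1.5423 0.2365
10.3158 2.8936 0.4924 0.0358
16.8779 5.3145 1.0172 0.0811 0.0000
26.6282 9.4998 2.0811 0.1838 0.0000 0.0000
35.7343 16.3835 4.2081 0.4167 0.0000 0.0000 0.0000
43.8284 26.6282 8.3835 0.9449 0.0000 0.0000 0.0000 0.0000
51.0228 35.7343 16.3835 2.1424 0.0000 0.0000 0.0000 0.0000 0.0000
57.4177 43.8284 26.6282 4.8577 0.0000 0.0000 0.0000 0.0000 0.0000 0.0000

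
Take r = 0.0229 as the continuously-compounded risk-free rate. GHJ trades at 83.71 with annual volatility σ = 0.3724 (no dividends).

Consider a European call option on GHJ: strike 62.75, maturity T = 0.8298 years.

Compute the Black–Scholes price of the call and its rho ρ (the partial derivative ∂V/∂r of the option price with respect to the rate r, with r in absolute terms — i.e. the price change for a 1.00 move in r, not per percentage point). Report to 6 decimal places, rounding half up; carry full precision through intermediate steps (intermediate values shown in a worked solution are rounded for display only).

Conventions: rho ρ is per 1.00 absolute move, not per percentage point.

price = 24.540806
ρ = 39.294447

σ√T = 0.3724·√0.8298 = 0.339232
d₁ = (ln(S/K) + (r+σ²/2)T) / (σ√T) = (ln(83.71/62.75) + (0.0229+0.3724²/2)·0.8298) / 0.339232 = (0.288200 + 0.076541) / 0.339232 = 1.075198
d₂ = d₁ − σ√T = 1.075198 − 0.339232 = 0.735967
e^{−rT} = 0.981177
N(d₁) = 0.858857,  N(d₂) = 0.769125
Call price V = S·N(d₁) − K·e^{−rT}·N(d₂) = 71.894923 − 47.354117 = 24.540806
ρ = K·T·e^{−rT}·N(d₂) = 39.294447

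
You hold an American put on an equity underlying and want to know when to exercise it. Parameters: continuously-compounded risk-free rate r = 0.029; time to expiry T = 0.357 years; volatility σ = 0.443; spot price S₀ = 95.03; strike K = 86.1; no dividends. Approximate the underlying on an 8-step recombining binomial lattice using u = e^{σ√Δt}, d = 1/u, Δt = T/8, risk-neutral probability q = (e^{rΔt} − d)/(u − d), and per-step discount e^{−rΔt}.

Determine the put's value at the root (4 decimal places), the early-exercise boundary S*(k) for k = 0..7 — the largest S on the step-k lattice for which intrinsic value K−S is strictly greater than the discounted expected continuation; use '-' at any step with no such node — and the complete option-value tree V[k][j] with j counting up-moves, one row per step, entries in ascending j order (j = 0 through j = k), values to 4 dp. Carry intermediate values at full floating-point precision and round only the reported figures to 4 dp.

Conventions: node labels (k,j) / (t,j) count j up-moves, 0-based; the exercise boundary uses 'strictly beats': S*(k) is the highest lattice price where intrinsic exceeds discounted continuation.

params: Δt=0.04462 u=1.09810 d=0.91066 q=0.48353 e^(-rΔt)=0.99871
t_8 payoffs: 41.1507 31.8990 20.7430 7.2909 0.0000 0.0000 0.0000 0.0000 0.0000
t_7: node(7,0) S=49.3589 payoff=36.7411 vs cont=36.6298 → 36.7411 [stop]  node(7,1) S=59.5182 payoff=26.5818 vs cont=26.4705 → 26.5818 [stop]  node(7,2) S=71.7685 payoff=14.3315 vs cont=14.2201 → 14.3315 [stop]  node(7,3) S=86.5403 payoff=0.0000 vs cont=3.7607 → 3.7607 [wait]  node(7,4) S=104.3525 payoff=0.0000 vs cont=0.0000 → 0.0000 [wait]  node(7,5) S=125.8309 payoff=0.0000 vs cont=0.0000 → 0.0000 [wait]  node(7,6) S=151.7301 payoff=0.0000 vs cont=0.0000 → 0.0000 [wait]  node(7,7) S=182.9600 payoff=0.0000 vs cont=0.0000 → 0.0000 [wait]  ⇒ S*(7)=71.7685
t_6: node(6,0) S=54.2010 payoff=31.8990 vs cont=31.7876 → 31.8990 [stop]  node(6,1) S=65.3570 payoff=20.7430 vs cont=20.6317 → 20.7430 [stop]  node(6,2) S=78.8091 payoff=7.2909 vs cont=9.2082 → 9.2082 [wait]  node(6,3) S=95.0300 payoff=0.0000 vs cont=1.9398 → 1.9398 [wait]  node(6,4) S=114.5896 payoff=0.0000 vs cont=0.0000 → 0.0000 [wait]  node(6,5) S=138.1750 payoff=0.0000 vs cont=0.0000 → 0.0000 [wait]  node(6,6) S=166.6149 payoff=0.0000 vs cont=0.0000 → 0.0000 [wait]  ⇒ S*(6)=65.3570
t_5: node(5,0) S=59.5182 payoff=26.5818 vs cont=26.4705 → 26.5818 [stop]  node(5,1) S=71.7685 payoff=14.3315 vs cont=15.1460 → 15.1460 [wait]  node(5,2) S=86.5403 payoff=0.0000 vs cont=5.6863 → 5.6863 [wait]  node(5,3) S=104.3525 payoff=0.0000 vs cont=1.0005 → 1.0005 [wait]  node(5,4) S=125.8309 payoff=0.0000 vs cont=0.0000 → 0.0000 [wait]  node(5,5) S=151.7301 payoff=0.0000 vs cont=0.0000 → 0.0000 [wait]  ⇒ S*(5)=59.5182
t_4: node(4,0) S=65.3570 payoff=20.7430 vs cont=21.0250 → 21.0250 [wait]  node(4,1) S=78.8091 payoff=7.2909 vs cont=10.5583 → 10.5583 [wait]  node(4,2) S=95.0300 payoff=0.0000 vs cont=3.4162 → 3.4162 [wait]  node(4,3) S=114.5896 payoff=0.0000 vs cont=0.5161 → 0.5161 [wait]  node(4,4) S=138.1750 payoff=0.0000 vs cont=0.0000 → 0.0000 [wait]  ⇒ S*(4)=-
t_3: node(3,0) S=71.7685 payoff=14.3315 vs cont=15.9434 → 15.9434 [wait]  node(3,1) S=86.5403 payoff=0.0000 vs cont=7.0957 → 7.0957 [wait]  node(3,2) S=104.3525 payoff=0.0000 vs cont=2.0113 → 2.0113 [wait]  node(3,3) S=125.8309 payoff=0.0000 vs cont=0.2662 → 0.2662 [wait]  ⇒ S*(3)=-
t_2: node(2,0) S=78.8091 payoff=7.2909 vs cont=11.6502 → 11.6502 [wait]  node(2,1) S=95.0300 payoff=0.0000 vs cont=4.6312 → 4.6312 [wait]  node(2,2) S=114.5896 payoff=0.0000 vs cont=1.1660 → 1.1660 [wait]  ⇒ S*(2)=-
t_1: node(1,0) S=86.5403 payoff=0.0000 vs cont=8.2456 → 8.2456 [wait]  node(1,1) S=104.3525 payoff=0.0000 vs cont=2.9518 → 2.9518 [wait]  ⇒ S*(1)=-
t_0: node(0,0) S=95.0300 payoff=0.0000 vs cont=5.6786 → 5.6786 [wait]  ⇒ S*(0)=-

price = 5.6786
boundary = - - - - - 59.5182 65.3570 71.7685
tree:
5.6786
8.2456 2.9518
11.6502 4.6312 1.1660
15.9434 7.0957 2.0113 0.2662
21.0250 10.5583 3.4162 0.5161 0.0000
26.5818 15.1460 5.6863 1.0005 0.0000 0.0000
31.8990 20.7430 9.2082 1.9398 0.0000 0.0000 0.0000
36.7411 26.5818 14.3315 3.7607 0.0000 0.0000 0.0000 0.0000
41.1507 31.8990 20.7430 7.2909 0.0000 0.0000 0.0000 0.0000 0.0000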